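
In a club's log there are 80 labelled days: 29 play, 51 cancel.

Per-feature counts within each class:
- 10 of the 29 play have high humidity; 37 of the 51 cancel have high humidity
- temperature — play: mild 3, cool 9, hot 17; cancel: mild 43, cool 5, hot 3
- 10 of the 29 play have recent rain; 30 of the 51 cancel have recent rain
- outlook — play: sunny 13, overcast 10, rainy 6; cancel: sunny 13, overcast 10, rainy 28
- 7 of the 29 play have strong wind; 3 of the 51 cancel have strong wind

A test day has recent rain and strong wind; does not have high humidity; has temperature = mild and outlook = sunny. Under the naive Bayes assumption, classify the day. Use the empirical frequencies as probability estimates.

cancel

play: (29/80) × (19/29) × (3/29) × (10/29) × (13/29) × (7/29) ≈ 0.000916715
cancel: (51/80) × (14/51) × (43/51) × (30/51) × (13/51) × (3/51) ≈ 0.0013014
Highest score → cancel.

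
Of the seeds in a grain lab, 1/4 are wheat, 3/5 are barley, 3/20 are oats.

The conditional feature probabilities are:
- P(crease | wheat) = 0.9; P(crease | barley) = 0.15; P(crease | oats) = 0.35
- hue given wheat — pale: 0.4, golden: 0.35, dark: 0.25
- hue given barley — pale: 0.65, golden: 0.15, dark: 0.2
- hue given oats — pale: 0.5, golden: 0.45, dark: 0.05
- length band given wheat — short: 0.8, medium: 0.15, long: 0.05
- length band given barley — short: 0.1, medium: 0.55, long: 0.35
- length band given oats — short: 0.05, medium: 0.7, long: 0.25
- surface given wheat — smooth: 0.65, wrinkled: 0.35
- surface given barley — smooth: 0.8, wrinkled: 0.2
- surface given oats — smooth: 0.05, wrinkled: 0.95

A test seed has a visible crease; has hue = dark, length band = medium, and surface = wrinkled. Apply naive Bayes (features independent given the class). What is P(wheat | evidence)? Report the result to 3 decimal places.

0.442

wheat: 0.25 × 0.9 × 0.25 × 0.15 × 0.35 = 0.002953125
barley: 0.6 × 0.15 × 0.2 × 0.55 × 0.2 = 0.00198
oats: 0.15 × 0.35 × 0.05 × 0.7 × 0.95 = 0.001745625
P(wheat | x) = 0.002953125 / 0.00667875 ≈ 0.442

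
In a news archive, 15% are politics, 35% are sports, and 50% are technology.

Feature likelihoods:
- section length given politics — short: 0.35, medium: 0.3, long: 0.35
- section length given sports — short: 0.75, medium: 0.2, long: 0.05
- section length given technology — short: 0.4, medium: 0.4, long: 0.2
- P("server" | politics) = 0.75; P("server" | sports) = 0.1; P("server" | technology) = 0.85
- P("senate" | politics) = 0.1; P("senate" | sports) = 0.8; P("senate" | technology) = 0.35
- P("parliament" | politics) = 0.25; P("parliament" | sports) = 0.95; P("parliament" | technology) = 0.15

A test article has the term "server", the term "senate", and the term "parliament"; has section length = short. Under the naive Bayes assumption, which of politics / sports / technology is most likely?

politics: 0.15 × 0.35 × 0.75 × 0.1 × 0.25 = 0.000984375
sports: 0.35 × 0.75 × 0.1 × 0.8 × 0.95 = 0.01995
technology: 0.5 × 0.4 × 0.85 × 0.35 × 0.15 = 0.008925
Highest score → sports.

sports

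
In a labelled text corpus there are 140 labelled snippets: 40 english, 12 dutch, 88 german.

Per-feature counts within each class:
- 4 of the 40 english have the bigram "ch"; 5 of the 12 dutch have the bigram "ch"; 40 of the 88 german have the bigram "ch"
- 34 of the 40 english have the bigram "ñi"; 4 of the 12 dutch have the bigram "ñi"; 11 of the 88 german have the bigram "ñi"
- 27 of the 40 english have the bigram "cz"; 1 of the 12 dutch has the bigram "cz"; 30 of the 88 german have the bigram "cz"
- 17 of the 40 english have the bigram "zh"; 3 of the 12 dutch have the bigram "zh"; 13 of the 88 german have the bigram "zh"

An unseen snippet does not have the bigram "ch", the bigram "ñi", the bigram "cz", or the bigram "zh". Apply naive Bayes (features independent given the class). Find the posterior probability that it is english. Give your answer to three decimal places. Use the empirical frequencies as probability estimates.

0.036

english: (40/140) × (36/40) × (6/40) × (13/40) × (23/40) ≈ 0.00720804
dutch: (12/140) × (7/12) × (8/12) × (11/12) × (9/12) ≈ 0.0229167
german: (88/140) × (48/88) × (77/88) × (58/88) × (75/88) ≈ 0.168518
P(english | x) = 0.00720804 / 0.19864274 ≈ 0.036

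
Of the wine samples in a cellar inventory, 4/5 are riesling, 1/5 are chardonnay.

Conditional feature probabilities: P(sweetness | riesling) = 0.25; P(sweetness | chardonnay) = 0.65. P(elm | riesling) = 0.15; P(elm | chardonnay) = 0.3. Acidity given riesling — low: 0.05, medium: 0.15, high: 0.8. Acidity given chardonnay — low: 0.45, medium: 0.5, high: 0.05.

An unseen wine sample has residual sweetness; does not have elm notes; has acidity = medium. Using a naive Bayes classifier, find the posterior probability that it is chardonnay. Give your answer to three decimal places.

0.641

riesling: 0.8 × 0.25 × (1−0.15) × 0.15 = 0.0255
chardonnay: 0.2 × 0.65 × (1−0.3) × 0.5 = 0.0455
P(chardonnay | x) = 0.0455 / 0.071 ≈ 0.641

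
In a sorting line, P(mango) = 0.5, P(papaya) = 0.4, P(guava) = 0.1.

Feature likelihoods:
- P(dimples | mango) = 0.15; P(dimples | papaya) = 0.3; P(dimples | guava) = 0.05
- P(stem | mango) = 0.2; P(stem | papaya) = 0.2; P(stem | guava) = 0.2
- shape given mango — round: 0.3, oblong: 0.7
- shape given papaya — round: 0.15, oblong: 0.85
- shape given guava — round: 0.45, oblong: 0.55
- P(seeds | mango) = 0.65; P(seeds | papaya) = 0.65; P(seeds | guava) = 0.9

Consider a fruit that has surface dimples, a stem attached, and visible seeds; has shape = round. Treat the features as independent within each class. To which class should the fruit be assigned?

mango

mango: 0.5 × 0.15 × 0.2 × 0.3 × 0.65 = 0.002925
papaya: 0.4 × 0.3 × 0.2 × 0.15 × 0.65 = 0.00234
guava: 0.1 × 0.05 × 0.2 × 0.45 × 0.9 = 0.000405
Highest score → mango.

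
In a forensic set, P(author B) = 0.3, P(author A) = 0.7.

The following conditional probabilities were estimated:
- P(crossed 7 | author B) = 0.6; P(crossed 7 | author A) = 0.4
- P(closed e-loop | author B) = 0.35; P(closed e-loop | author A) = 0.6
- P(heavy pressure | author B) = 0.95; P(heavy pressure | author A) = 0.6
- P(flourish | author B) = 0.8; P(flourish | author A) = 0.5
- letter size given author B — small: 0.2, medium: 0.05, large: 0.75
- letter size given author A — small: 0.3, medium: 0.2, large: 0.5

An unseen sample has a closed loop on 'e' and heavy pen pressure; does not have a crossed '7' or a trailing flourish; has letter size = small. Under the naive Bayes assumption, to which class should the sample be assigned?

author A

author B: 0.3 × (1−0.6) × 0.35 × 0.95 × (1−0.8) × 0.2 = 0.001596
author A: 0.7 × (1−0.4) × 0.6 × 0.6 × (1−0.5) × 0.3 = 0.02268
Highest score → author A.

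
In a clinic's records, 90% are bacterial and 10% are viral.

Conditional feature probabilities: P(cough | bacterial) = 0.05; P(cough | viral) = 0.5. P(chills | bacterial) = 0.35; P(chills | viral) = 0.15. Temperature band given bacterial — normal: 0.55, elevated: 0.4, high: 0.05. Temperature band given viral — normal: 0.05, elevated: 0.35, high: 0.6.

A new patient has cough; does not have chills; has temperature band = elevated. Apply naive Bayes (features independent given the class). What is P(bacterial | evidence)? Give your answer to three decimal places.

0.440

bacterial: 0.9 × 0.05 × (1−0.35) × 0.4 = 0.0117
viral: 0.1 × 0.5 × (1−0.15) × 0.35 = 0.014875
P(bacterial | x) = 0.0117 / 0.026575 ≈ 0.440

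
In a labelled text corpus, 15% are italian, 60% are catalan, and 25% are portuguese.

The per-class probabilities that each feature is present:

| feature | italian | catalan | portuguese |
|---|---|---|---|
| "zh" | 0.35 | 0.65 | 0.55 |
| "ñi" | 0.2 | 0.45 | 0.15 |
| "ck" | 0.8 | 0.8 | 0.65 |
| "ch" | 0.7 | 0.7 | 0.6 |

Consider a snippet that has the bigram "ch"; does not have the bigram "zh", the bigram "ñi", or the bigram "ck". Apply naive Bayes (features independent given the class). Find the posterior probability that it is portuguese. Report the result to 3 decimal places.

0.426

italian: 0.15 × (1−0.35) × (1−0.2) × (1−0.8) × 0.7 = 0.01092
catalan: 0.6 × (1−0.65) × (1−0.45) × (1−0.8) × 0.7 = 0.01617
portuguese: 0.25 × (1−0.55) × (1−0.15) × (1−0.65) × 0.6 = 0.02008125
P(portuguese | x) = 0.02008125 / 0.04717125 ≈ 0.426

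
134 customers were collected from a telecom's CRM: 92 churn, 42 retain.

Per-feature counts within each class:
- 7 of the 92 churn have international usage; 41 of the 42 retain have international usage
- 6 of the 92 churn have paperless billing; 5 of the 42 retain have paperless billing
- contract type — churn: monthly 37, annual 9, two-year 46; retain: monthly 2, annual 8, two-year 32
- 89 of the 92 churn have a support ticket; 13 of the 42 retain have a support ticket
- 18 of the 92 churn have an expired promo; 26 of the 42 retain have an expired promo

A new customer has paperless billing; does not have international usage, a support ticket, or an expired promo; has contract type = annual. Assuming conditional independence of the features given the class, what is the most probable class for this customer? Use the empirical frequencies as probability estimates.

churn

churn: (92/134) × (85/92) × (6/92) × (9/92) × (3/92) × (74/92) ≈ 0.000106147
retain: (42/134) × (1/42) × (5/42) × (8/42) × (29/42) × (16/42) ≈ 0.0000445119
Highest score → churn.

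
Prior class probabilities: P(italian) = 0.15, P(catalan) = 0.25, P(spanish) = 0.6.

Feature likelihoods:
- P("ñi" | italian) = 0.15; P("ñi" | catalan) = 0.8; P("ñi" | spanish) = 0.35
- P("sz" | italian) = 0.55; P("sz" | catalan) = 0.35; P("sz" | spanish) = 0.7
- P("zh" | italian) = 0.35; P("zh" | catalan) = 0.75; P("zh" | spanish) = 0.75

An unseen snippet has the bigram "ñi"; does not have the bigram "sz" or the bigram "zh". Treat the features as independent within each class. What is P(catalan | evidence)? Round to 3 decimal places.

0.593

italian: 0.15 × 0.15 × (1−0.55) × (1−0.35) = 0.00658125
catalan: 0.25 × 0.8 × (1−0.35) × (1−0.75) = 0.0325
spanish: 0.6 × 0.35 × (1−0.7) × (1−0.75) = 0.01575
P(catalan | x) = 0.0325 / 0.05483125 ≈ 0.593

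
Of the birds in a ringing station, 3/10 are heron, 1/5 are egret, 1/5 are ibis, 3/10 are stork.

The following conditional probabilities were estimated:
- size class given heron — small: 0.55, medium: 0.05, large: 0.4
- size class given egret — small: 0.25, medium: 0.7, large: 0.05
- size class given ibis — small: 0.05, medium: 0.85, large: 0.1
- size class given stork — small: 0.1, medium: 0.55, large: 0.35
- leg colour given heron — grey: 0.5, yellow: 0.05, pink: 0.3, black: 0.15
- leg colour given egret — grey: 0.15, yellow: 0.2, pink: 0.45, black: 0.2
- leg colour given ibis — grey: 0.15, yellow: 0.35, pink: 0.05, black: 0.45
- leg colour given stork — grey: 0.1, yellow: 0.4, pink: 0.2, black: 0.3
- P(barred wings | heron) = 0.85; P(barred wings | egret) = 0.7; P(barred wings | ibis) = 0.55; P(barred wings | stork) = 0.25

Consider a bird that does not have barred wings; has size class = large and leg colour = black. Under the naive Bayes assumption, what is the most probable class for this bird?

heron: 0.3 × 0.4 × 0.15 × (1−0.85) = 0.0027
egret: 0.2 × 0.05 × 0.2 × (1−0.7) = 0.0006
ibis: 0.2 × 0.1 × 0.45 × (1−0.55) = 0.00405
stork: 0.3 × 0.35 × 0.3 × (1−0.25) = 0.023625
Highest score → stork.

stork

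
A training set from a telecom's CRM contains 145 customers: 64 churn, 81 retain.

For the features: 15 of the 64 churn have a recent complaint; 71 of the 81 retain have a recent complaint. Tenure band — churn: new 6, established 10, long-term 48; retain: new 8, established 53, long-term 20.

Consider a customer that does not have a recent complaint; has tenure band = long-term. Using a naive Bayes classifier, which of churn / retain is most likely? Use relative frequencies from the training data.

churn

churn: (64/145) × (49/64) × (48/64) ≈ 0.253448
retain: (81/145) × (10/81) × (20/81) ≈ 0.0170285
Highest score → churn.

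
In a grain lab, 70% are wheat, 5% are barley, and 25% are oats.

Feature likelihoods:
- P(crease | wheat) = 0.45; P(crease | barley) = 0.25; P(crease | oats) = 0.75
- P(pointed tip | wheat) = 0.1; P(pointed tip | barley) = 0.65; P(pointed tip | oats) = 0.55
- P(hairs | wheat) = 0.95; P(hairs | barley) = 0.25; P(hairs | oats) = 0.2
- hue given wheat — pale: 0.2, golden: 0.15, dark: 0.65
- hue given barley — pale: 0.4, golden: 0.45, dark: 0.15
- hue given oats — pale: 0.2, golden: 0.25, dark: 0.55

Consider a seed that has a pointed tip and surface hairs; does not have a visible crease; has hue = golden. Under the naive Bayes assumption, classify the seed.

wheat: 0.7 × (1−0.45) × 0.1 × 0.95 × 0.15 = 0.00548625
barley: 0.05 × (1−0.25) × 0.65 × 0.25 × 0.45 = 0.0027421875
oats: 0.25 × (1−0.75) × 0.55 × 0.2 × 0.25 = 0.00171875
Highest score → wheat.

wheat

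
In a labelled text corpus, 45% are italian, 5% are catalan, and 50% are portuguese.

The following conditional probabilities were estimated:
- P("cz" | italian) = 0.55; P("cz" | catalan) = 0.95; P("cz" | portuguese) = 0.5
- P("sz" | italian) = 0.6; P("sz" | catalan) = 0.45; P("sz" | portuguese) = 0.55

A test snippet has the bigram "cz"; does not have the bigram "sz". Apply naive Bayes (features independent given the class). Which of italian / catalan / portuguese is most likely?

portuguese

italian: 0.45 × 0.55 × (1−0.6) = 0.099
catalan: 0.05 × 0.95 × (1−0.45) = 0.026125
portuguese: 0.5 × 0.5 × (1−0.55) = 0.1125
Highest score → portuguese.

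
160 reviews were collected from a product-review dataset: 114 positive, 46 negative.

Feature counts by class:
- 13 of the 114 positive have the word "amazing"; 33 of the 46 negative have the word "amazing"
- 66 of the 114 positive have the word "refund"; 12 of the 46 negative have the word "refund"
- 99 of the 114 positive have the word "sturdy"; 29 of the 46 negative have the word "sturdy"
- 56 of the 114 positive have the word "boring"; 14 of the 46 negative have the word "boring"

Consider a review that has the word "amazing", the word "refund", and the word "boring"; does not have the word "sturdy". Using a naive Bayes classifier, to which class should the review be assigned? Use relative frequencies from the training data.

negative

positive: (114/160) × (13/114) × (66/114) × (15/114) × (56/114) ≈ 0.00304041
negative: (46/160) × (33/46) × (12/46) × (17/46) × (14/46) ≈ 0.00605172
Highest score → negative.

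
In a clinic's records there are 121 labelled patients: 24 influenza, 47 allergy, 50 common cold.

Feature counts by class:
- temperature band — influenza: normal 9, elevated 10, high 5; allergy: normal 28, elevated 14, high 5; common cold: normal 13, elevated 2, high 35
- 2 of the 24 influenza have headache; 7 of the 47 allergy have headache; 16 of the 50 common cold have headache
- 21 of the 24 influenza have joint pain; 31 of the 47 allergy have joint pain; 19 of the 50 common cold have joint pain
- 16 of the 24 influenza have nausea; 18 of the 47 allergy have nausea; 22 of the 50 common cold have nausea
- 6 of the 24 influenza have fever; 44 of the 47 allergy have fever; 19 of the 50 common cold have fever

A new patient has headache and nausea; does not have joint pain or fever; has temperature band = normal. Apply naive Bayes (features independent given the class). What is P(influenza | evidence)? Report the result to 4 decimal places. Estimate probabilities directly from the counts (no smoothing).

0.0597

influenza: (24/121) × (9/24) × (2/24) × (3/24) × (16/24) × (18/24) ≈ 0.000387397
allergy: (47/121) × (28/47) × (7/47) × (16/47) × (18/47) × (3/47) ≈ 0.000286809
common cold: (50/121) × (13/50) × (16/50) × (31/50) × (22/50) × (31/50) ≈ 0.00581492
P(influenza | x) = 0.000387397 / 0.006489126 ≈ 0.0597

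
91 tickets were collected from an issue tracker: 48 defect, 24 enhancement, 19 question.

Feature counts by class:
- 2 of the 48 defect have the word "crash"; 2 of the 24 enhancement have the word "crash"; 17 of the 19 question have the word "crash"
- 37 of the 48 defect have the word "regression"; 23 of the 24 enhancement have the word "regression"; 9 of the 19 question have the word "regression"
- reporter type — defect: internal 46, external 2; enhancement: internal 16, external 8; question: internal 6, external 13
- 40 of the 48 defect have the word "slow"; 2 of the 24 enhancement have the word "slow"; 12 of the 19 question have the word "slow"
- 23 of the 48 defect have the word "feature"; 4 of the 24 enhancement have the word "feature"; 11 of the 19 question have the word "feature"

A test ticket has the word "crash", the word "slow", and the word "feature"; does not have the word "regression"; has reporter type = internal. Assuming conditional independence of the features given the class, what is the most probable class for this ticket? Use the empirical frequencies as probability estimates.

question

defect: (48/91) × (2/48) × (11/48) × (46/48) × (40/48) × (23/48) ≈ 0.00192736
enhancement: (24/91) × (2/24) × (1/24) × (16/24) × (2/24) × (4/24) ≈ 0.00000847918
question: (19/91) × (17/19) × (10/19) × (6/19) × (12/19) × (11/19) ≈ 0.0113532
Highest score → question.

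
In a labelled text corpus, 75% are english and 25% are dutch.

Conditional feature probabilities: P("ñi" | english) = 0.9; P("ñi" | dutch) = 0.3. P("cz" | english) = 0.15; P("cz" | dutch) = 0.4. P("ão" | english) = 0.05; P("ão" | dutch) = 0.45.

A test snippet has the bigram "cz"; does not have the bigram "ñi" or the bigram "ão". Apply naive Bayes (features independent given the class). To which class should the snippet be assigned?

dutch

english: 0.75 × (1−0.9) × 0.15 × (1−0.05) = 0.0106875
dutch: 0.25 × (1−0.3) × 0.4 × (1−0.45) = 0.0385
Highest score → dutch.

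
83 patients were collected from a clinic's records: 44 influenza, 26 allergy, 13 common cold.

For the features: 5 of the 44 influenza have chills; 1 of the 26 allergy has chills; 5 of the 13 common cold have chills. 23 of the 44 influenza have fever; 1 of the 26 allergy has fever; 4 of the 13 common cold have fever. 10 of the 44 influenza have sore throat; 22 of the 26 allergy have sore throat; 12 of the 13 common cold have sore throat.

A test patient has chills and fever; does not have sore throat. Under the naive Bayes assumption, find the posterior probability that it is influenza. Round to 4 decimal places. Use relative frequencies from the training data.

0.9420

influenza: (44/83) × (5/44) × (23/44) × (34/44) ≈ 0.0243329
allergy: (26/83) × (1/26) × (1/26) × (4/26) ≈ 0.0000712911
common cold: (13/83) × (5/13) × (4/13) × (1/13) ≈ 0.00142582
P(influenza | x) = 0.0243329 / 0.0258300111 ≈ 0.9420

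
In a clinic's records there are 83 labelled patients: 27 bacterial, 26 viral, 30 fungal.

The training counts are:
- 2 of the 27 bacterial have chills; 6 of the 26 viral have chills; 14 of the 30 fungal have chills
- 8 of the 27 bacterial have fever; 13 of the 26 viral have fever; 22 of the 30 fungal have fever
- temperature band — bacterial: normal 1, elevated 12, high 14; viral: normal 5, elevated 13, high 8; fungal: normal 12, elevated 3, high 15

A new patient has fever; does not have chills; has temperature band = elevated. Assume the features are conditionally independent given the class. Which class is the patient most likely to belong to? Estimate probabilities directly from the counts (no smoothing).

viral

bacterial: (27/83) × (25/27) × (8/27) × (12/27) ≈ 0.0396648
viral: (26/83) × (20/26) × (13/26) × (13/26) ≈ 0.060241
fungal: (30/83) × (16/30) × (22/30) × (3/30) ≈ 0.0141365
Highest score → viral.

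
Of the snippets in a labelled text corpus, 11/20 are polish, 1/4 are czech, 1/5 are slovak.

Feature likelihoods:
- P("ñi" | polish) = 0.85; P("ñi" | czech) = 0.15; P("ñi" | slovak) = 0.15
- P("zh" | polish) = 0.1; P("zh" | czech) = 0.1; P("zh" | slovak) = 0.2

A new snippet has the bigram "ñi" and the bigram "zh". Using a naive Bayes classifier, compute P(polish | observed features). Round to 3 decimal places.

polish: 0.55 × 0.85 × 0.1 = 0.04675
czech: 0.25 × 0.15 × 0.1 = 0.00375
slovak: 0.2 × 0.15 × 0.2 = 0.006
P(polish | x) = 0.04675 / 0.0565 ≈ 0.827

0.827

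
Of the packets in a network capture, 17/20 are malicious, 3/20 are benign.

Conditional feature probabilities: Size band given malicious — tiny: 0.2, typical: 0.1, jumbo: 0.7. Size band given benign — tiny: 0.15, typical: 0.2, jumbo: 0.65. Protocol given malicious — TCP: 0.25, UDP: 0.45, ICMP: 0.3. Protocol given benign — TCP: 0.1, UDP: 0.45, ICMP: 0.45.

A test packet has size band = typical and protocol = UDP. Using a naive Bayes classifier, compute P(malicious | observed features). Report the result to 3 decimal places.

0.739

malicious: 0.85 × 0.1 × 0.45 = 0.03825
benign: 0.15 × 0.2 × 0.45 = 0.0135
P(malicious | x) = 0.03825 / 0.05175 ≈ 0.739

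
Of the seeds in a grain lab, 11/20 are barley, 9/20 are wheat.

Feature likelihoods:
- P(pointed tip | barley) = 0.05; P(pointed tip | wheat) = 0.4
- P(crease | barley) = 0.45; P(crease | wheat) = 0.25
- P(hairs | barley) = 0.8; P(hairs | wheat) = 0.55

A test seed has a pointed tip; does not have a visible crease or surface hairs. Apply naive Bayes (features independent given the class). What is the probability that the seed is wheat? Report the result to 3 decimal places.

0.953

barley: 0.55 × 0.05 × (1−0.45) × (1−0.8) = 0.003025
wheat: 0.45 × 0.4 × (1−0.25) × (1−0.55) = 0.06075
P(wheat | x) = 0.06075 / 0.063775 ≈ 0.953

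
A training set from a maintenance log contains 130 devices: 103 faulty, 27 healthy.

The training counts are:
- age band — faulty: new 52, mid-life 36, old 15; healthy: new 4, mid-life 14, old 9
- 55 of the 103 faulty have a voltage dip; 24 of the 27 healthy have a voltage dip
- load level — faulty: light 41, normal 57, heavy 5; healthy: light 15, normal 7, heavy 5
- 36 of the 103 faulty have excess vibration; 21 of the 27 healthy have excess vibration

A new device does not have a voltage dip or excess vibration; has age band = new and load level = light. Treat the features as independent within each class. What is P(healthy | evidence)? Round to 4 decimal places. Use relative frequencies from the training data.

0.0087

faulty: (103/130) × (52/103) × (48/103) × (41/103) × (67/103) ≈ 0.0482668
healthy: (27/130) × (4/27) × (3/27) × (15/27) × (6/27) ≈ 0.000422074
P(healthy | x) = 0.000422074 / 0.048688874 ≈ 0.0087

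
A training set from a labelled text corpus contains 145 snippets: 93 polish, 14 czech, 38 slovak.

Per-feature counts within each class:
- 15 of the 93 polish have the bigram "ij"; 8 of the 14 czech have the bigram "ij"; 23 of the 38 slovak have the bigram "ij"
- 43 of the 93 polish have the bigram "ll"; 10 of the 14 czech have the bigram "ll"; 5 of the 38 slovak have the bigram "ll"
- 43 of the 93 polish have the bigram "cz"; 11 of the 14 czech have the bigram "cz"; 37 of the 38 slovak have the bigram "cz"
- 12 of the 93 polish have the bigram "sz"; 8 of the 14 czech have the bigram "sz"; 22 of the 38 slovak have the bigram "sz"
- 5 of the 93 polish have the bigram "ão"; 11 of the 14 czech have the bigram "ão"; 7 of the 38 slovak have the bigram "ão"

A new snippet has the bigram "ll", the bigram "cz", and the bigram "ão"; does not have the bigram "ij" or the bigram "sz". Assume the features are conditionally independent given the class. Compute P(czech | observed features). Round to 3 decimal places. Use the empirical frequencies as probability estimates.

0.549

polish: (93/145) × (78/93) × (43/93) × (43/93) × (81/93) × (5/93) ≈ 0.00538501
czech: (14/145) × (6/14) × (10/14) × (11/14) × (6/14) × (11/14) ≈ 0.00782002
slovak: (38/145) × (15/38) × (5/38) × (37/38) × (16/38) × (7/38) ≈ 0.00102797
P(czech | x) = 0.00782002 / 0.014233 ≈ 0.549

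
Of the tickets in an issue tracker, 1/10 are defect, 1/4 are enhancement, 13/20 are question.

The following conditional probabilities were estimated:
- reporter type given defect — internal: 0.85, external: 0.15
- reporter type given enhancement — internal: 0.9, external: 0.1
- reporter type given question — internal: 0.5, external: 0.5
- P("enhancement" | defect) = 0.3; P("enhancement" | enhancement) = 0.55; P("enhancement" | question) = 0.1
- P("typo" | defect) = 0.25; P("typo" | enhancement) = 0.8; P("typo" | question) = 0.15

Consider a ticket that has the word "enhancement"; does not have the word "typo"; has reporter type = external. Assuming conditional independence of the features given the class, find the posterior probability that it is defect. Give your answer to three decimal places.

0.100

defect: 0.1 × 0.15 × 0.3 × (1−0.25) = 0.003375
enhancement: 0.25 × 0.1 × 0.55 × (1−0.8) = 0.00275
question: 0.65 × 0.5 × 0.1 × (1−0.15) = 0.027625
P(defect | x) = 0.003375 / 0.03375 ≈ 0.100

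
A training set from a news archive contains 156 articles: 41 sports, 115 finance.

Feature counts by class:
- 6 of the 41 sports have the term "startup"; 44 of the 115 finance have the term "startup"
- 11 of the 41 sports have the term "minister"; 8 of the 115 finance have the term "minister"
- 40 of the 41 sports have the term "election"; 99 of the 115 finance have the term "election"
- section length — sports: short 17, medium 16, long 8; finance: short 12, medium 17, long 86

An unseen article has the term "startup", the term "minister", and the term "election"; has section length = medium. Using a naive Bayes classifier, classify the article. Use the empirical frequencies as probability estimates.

sports

sports: (41/156) × (6/41) × (11/41) × (40/41) × (16/41) ≈ 0.00392869
finance: (115/156) × (44/115) × (8/115) × (99/115) × (17/115) ≈ 0.00249694
Highest score → sports.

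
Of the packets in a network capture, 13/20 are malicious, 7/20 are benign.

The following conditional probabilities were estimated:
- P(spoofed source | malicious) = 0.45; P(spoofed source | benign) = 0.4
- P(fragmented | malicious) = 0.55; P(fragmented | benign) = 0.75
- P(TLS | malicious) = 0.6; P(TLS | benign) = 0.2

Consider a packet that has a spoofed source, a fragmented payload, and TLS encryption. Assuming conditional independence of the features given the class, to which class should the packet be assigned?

malicious

malicious: 0.65 × 0.45 × 0.55 × 0.6 = 0.096525
benign: 0.35 × 0.4 × 0.75 × 0.2 = 0.021
Highest score → malicious.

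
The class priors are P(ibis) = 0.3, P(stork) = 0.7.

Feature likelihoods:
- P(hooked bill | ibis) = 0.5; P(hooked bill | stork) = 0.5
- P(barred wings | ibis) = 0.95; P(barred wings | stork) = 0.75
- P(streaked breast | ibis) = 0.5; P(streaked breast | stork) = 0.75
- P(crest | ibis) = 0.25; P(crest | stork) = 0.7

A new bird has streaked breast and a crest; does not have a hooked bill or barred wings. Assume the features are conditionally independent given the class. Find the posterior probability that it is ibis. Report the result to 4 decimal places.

ibis: 0.3 × (1−0.5) × (1−0.95) × 0.5 × 0.25 = 0.0009375
stork: 0.7 × (1−0.5) × (1−0.75) × 0.75 × 0.7 = 0.0459375
P(ibis | x) = 0.0009375 / 0.046875 ≈ 0.0200

0.0200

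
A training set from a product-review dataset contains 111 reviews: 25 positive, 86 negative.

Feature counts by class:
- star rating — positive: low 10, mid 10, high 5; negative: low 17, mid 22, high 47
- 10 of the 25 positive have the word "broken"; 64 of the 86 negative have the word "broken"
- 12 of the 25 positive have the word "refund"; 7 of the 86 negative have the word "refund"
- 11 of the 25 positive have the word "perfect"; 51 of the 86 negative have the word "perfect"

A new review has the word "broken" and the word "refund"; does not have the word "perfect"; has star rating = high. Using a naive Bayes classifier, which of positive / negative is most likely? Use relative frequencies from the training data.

negative

positive: (25/111) × (5/25) × (10/25) × (12/25) × (14/25) ≈ 0.00484324
negative: (86/111) × (47/86) × (64/86) × (7/86) × (35/86) ≈ 0.0104382
Highest score → negative.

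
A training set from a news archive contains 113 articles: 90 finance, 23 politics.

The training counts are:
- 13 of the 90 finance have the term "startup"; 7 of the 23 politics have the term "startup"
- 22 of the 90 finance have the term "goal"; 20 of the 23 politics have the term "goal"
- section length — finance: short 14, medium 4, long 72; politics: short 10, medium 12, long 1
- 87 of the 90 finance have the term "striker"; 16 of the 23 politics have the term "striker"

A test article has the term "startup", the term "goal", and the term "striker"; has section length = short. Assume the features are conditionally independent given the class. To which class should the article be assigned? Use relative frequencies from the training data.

finance: (90/113) × (13/90) × (22/90) × (14/90) × (87/90) ≈ 0.0042287
politics: (23/113) × (7/23) × (20/23) × (10/23) × (16/23) ≈ 0.0162924
Highest score → politics.

politics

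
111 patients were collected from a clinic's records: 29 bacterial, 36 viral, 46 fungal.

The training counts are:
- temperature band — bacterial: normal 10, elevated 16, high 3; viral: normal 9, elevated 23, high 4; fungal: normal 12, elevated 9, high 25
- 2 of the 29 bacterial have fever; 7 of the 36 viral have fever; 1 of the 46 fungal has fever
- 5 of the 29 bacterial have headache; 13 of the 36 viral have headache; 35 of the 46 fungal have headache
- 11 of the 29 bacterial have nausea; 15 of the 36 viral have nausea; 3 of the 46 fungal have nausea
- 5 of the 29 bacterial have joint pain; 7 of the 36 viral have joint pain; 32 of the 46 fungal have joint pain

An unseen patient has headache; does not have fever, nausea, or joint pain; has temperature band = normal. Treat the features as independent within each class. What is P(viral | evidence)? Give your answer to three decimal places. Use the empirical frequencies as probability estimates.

0.268

bacterial: (29/111) × (10/29) × (27/29) × (5/29) × (18/29) × (24/29) ≈ 0.00742852
viral: (36/111) × (9/36) × (29/36) × (13/36) × (21/36) × (29/36) ≈ 0.0110833
fungal: (46/111) × (12/46) × (45/46) × (35/46) × (43/46) × (14/46) ≈ 0.0228931
P(viral | x) = 0.0110833 / 0.04140492 ≈ 0.268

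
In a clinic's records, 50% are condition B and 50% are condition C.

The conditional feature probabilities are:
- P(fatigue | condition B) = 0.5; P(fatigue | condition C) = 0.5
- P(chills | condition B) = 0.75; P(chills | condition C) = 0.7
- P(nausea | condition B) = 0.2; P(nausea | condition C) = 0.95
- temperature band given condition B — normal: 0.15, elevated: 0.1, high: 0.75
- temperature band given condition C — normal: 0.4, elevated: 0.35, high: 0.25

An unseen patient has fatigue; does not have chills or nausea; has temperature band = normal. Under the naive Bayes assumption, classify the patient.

condition B: 0.5 × 0.5 × (1−0.75) × (1−0.2) × 0.15 = 0.0075
condition C: 0.5 × 0.5 × (1−0.7) × (1−0.95) × 0.4 = 0.0015
Highest score → condition B.

condition B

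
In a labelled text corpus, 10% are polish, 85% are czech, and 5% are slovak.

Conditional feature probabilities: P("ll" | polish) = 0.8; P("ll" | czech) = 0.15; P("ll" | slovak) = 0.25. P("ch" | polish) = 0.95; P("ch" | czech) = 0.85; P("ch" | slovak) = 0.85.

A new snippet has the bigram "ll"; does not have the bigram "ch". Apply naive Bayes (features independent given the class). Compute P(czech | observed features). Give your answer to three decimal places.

0.765

polish: 0.1 × 0.8 × (1−0.95) = 0.004
czech: 0.85 × 0.15 × (1−0.85) = 0.019125
slovak: 0.05 × 0.25 × (1−0.85) = 0.001875
P(czech | x) = 0.019125 / 0.025 ≈ 0.765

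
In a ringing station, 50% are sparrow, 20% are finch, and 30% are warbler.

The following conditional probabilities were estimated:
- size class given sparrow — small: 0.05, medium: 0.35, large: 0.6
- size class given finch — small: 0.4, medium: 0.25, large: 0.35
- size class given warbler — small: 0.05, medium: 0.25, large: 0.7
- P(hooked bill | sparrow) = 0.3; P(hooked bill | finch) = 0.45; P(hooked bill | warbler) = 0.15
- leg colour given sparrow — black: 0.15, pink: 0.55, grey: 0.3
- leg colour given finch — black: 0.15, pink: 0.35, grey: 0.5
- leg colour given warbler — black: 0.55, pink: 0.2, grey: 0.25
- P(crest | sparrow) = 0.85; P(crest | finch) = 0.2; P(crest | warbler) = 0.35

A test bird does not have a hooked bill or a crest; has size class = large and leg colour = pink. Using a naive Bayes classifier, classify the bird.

sparrow: 0.5 × 0.6 × (1−0.3) × 0.55 × (1−0.85) = 0.017325
finch: 0.2 × 0.35 × (1−0.45) × 0.35 × (1−0.2) = 0.01078
warbler: 0.3 × 0.7 × (1−0.15) × 0.2 × (1−0.35) = 0.023205
Highest score → warbler.

warbler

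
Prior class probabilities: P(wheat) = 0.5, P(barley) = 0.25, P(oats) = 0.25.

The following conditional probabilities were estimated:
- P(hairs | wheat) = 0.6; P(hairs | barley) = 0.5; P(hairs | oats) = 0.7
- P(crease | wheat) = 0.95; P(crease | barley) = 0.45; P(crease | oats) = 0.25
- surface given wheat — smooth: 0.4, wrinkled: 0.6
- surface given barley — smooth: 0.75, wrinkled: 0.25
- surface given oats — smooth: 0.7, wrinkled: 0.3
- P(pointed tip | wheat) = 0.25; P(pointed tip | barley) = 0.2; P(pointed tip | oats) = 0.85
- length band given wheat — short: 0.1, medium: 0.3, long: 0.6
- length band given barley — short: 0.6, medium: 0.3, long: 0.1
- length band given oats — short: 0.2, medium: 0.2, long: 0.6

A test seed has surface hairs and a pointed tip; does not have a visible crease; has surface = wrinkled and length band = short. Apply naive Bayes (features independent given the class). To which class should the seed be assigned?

oats

wheat: 0.5 × 0.6 × (1−0.95) × 0.6 × 0.25 × 0.1 = 0.000225
barley: 0.25 × 0.5 × (1−0.45) × 0.25 × 0.2 × 0.6 = 0.0020625
oats: 0.25 × 0.7 × (1−0.25) × 0.3 × 0.85 × 0.2 = 0.00669375
Highest score → oats.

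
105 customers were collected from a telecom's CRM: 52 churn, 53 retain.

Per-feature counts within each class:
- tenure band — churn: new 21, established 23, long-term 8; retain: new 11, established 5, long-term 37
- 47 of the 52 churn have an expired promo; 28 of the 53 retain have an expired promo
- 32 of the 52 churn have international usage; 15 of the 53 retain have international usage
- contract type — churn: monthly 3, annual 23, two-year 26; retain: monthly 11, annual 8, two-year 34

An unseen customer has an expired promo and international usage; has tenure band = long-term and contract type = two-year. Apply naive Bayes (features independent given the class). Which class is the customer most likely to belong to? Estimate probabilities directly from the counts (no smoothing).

churn: (52/105) × (8/52) × (47/52) × (32/52) × (26/52) ≈ 0.0211891
retain: (53/105) × (37/53) × (28/53) × (15/53) × (34/53) ≈ 0.0337997
Highest score → retain.

retain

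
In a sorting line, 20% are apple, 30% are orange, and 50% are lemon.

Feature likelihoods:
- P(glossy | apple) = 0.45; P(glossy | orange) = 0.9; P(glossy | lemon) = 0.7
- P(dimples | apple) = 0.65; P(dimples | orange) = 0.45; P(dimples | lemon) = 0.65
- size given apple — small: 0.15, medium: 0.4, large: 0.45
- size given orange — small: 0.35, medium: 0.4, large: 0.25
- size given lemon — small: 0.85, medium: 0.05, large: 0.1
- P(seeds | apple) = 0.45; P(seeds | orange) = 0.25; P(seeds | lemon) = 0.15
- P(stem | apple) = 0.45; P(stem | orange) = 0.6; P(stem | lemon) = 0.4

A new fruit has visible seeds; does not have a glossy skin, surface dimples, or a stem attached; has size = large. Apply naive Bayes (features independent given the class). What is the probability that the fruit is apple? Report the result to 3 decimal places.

0.829

apple: 0.2 × (1−0.45) × (1−0.65) × 0.45 × 0.45 × (1−0.45) = 0.0042879375
orange: 0.3 × (1−0.9) × (1−0.45) × 0.25 × 0.25 × (1−0.6) = 0.0004125
lemon: 0.5 × (1−0.7) × (1−0.65) × 0.1 × 0.15 × (1−0.4) = 0.0004725
P(apple | x) = 0.0042879375 / 0.0051729375 ≈ 0.829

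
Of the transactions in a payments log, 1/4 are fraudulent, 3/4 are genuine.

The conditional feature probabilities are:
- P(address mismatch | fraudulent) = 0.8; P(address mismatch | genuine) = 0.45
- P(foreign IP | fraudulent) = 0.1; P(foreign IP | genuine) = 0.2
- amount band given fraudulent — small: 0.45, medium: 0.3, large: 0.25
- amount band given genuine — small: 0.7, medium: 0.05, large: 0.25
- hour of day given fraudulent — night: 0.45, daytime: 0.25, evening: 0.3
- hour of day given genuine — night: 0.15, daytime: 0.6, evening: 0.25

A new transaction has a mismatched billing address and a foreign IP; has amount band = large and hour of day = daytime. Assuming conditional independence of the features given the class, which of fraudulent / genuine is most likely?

genuine

fraudulent: 0.25 × 0.8 × 0.1 × 0.25 × 0.25 = 0.00125
genuine: 0.75 × 0.45 × 0.2 × 0.25 × 0.6 = 0.010125
Highest score → genuine.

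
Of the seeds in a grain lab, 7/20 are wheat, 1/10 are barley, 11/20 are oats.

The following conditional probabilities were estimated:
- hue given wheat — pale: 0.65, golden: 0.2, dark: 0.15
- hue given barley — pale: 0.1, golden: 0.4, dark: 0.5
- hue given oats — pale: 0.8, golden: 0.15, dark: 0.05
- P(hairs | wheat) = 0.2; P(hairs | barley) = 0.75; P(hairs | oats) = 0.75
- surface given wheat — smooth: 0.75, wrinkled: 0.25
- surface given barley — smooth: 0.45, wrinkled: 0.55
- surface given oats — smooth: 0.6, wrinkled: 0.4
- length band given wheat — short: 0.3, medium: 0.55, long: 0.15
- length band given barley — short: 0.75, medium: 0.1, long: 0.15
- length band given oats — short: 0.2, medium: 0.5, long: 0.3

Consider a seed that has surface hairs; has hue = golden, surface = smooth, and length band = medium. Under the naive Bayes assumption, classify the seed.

wheat: 0.35 × 0.2 × 0.2 × 0.75 × 0.55 = 0.005775
barley: 0.1 × 0.4 × 0.75 × 0.45 × 0.1 = 0.00135
oats: 0.55 × 0.15 × 0.75 × 0.6 × 0.5 = 0.0185625
Highest score → oats.

oats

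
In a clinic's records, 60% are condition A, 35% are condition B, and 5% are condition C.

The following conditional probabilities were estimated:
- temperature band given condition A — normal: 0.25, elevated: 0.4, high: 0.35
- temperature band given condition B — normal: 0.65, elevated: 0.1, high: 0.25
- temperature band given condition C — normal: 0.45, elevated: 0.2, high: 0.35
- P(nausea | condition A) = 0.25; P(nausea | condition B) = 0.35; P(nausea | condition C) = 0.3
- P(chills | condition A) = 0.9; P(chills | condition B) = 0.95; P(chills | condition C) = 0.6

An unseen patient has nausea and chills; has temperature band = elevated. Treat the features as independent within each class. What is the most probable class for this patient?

condition A

condition A: 0.6 × 0.4 × 0.25 × 0.9 = 0.054
condition B: 0.35 × 0.1 × 0.35 × 0.95 = 0.0116375
condition C: 0.05 × 0.2 × 0.3 × 0.6 = 0.0018
Highest score → condition A.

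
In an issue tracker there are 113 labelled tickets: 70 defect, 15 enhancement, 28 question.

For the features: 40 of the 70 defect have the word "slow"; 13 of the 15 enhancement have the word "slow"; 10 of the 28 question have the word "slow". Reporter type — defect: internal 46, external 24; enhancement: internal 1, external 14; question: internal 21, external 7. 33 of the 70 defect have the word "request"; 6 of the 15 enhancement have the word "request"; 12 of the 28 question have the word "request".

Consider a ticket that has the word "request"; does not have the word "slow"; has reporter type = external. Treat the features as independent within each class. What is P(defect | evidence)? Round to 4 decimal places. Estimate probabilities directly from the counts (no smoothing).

defect: (70/113) × (30/70) × (24/70) × (33/70) ≈ 0.0429113
enhancement: (15/113) × (2/15) × (14/15) × (6/15) ≈ 0.00660767
question: (28/113) × (18/28) × (7/28) × (12/28) ≈ 0.017067
P(defect | x) = 0.0429113 / 0.06658597 ≈ 0.6444

0.6444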